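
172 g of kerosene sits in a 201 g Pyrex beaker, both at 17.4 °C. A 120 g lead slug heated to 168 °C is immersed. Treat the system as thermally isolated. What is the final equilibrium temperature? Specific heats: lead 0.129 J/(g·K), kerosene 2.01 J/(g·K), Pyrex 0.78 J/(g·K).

T_f ≈ 21.9 °C

Taking heat into each body as positive, Σ m c ΔT = 0:
120·0.129·(T − 168) + 172·2.01·(T − 17.4) + 201·0.78·(T − 17.4) = 0
517.98 T = 11344
T ≈ 21.90 °C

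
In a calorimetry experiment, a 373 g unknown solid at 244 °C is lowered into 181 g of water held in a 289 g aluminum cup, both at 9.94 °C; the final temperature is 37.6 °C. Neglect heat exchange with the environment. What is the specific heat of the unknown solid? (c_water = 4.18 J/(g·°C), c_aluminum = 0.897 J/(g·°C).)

Taking heat into each body as positive, Σ m c ΔT = 0:
373×c×(37.6 − 244) + 181×4.18×(37.6 − 9.94) + 289×0.897×(37.6 − 9.94) = 0
-76987 c = -28097
c = -28097/-76987 ≈ 0.365 J/(g·°C)

c ≈ 0.365 J/(g·°C)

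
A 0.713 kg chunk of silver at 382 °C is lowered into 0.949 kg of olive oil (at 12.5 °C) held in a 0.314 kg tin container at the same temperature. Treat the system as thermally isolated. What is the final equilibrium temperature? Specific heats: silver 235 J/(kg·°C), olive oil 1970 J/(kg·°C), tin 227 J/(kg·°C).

Taking heat into each body as positive, Σ m c ΔT = 0:
0.713·235·(T − 382) + 0.949·1970·(T − 12.5) + 0.314·227·(T − 12.5) = 0
2108.4 T = 88266
T = 88266 / 2108.4 = 41.9 °C

T_f ≈ 41.9 °C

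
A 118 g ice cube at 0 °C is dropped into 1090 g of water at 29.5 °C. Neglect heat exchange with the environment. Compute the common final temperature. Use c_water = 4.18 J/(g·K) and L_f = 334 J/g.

Energy conservation, ΣQ = 0:
latent heat to melt: 118·334 = 39412
  warm the meltwater: 493.24 T
  water: 4556.2(T − 29.5)
5049.4 T = 134408 − 39412 = 94996
T ≈ 18.81 °C — above 0 °C, consistent with complete melting.

T_f ≈ 18.8 °C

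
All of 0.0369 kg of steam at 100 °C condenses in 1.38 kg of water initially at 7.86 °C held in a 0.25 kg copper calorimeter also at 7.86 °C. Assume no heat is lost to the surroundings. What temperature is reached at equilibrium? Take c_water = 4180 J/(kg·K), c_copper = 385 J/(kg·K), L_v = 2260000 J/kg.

T_f ≈ 24.1 °C

Let T be the final temperature. ΣQ_i = 0:
condense steam: −0.0369×2260000 = −83394; condensate cools 100→T: 0.0369×4180×(T − 100) = 154.24(T − 100); original water: 5768.4(T − 7.86); copper cup: 0.25×385×(T − 7.86) = 96.25(T − 7.86)
6018.9 T = 83394 + 15424 + 46096 = 144914
T ≈ 24.08 °C (< 100 °C, so full condensation is consistent).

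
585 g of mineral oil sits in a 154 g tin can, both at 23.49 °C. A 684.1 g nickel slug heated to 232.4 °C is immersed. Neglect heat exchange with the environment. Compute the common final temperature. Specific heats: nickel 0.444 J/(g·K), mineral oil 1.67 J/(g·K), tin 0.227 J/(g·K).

Taking heat into each body as positive, Σ m c ΔT = 0:
684.1*0.444*(T − 232.4) + 585*1.67*(T − 23.49) + 154*0.227*(T − 23.49) = 0
303.74(T − 232.4) + 976.95(T − 23.49) + 34.96(T − 23.49) = 0
1315.6 T = 94359
T = 94359 / 1315.6 = 71.7 °C

T_f ≈ 71.7 °C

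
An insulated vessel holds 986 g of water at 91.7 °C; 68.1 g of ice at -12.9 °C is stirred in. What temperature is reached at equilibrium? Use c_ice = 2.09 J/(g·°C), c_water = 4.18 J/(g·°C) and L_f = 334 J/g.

Net heat exchanged in the isolated system is zero:
ice -12.9→0 °C: 68.1·2.09·12.9 = 1836; melt ice: 68.1·334 = 22745; warm the meltwater: 284.66 T; water cools: 986·4.18·(T − 91.7) = 4121.5(T − 91.7)
4406.1 T = 377940 − 24581 = 353358
T ≈ 80.20 °C. Since T > 0 °C, the all-ice-melts assumption holds.

T_f ≈ 80.2 °C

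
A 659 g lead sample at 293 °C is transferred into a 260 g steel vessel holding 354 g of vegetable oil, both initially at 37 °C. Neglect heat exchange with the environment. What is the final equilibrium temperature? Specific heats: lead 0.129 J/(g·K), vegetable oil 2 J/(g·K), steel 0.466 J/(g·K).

T_f ≈ 60.8 °C

Net heat exchanged in the isolated system is zero:
659*0.129*(T − 293) + 354*2*(T − 37) + 260*0.466*(T − 37) = 0
85.01(T − 293) + 708(T − 37) + 121.16(T − 37) = 0
(85.01 + 708 + 121.16) T = 85.01*293 + 708*37 + 121.16*37
T ≈ 60.81 °C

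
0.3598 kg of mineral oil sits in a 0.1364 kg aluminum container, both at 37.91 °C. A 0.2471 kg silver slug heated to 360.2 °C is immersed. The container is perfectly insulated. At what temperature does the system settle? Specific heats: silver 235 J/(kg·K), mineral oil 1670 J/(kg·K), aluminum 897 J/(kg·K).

T_f ≈ 61.9 °C

T_f is the heat-capacity-weighted average of the initial temperatures:
T_f = (58.07*360.2 + 600.87*37.91 + 122.35*37.91) / (58.07 + 600.87 + 122.35)
    = 48333 / 781.29 ≈ 61.86 °C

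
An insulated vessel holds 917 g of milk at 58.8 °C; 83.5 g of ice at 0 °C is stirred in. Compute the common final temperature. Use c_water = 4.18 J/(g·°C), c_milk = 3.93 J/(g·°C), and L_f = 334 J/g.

Net heat exchanged in the isolated system is zero:
latent heat to melt: 83.5×334 = 27889
  meltwater 0→T: 83.5×4.18×T = 349.03 T
  milk cools: 917×3.93×(T − 58.8) = 3603.8(T − 58.8)
3952.8 T = 211904 − 27889 = 184015
T ≈ 46.55 °C. Since T > 0 °C, the all-ice-melts assumption holds.

T_f ≈ 46.6 °C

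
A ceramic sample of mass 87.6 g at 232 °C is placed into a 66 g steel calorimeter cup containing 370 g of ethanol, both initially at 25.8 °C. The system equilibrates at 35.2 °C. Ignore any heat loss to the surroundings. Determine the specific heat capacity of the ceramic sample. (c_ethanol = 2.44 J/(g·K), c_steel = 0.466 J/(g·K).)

Energy conservation, ΣQ = 0:
87.6×c×(35.2 − 232) + 370×2.44×(35.2 − 25.8) + 66×0.466×(35.2 − 25.8) = 0
-17240 c = -8775.4
c = -8775.4/-17240 ≈ 0.509 J/(g·K)

c ≈ 0.509 J/(g·K)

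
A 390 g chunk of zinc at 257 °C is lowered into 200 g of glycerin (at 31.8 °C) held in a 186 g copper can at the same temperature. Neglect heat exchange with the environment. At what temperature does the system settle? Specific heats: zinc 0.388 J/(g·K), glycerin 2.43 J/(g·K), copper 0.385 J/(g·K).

With ΣQ=0 the equilibrium temperature is the m·c-weighted mean:
T_f = (151.32*257 + 486*31.8 + 71.61*31.8) / (151.32 + 486 + 71.61)
    = 56621 / 708.93 ≈ 79.87 °C

T_f ≈ 79.9 °C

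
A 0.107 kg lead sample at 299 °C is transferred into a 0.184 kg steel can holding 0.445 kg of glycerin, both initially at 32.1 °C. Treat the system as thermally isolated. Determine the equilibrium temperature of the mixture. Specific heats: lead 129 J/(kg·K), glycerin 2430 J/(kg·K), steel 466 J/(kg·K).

With ΣQ=0 the equilibrium temperature is the m·c-weighted mean:
T_f = (13.8*299 + 1081.3*32.1 + 85.74*32.1) / (13.8 + 1081.3 + 85.74)
    = 41591 / 1180.9 ≈ 35.22 °C

T_f ≈ 35.2 °C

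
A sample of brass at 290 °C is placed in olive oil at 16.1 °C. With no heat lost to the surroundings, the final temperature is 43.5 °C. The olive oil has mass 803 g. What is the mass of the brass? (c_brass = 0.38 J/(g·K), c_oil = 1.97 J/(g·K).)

m ≈ 463 g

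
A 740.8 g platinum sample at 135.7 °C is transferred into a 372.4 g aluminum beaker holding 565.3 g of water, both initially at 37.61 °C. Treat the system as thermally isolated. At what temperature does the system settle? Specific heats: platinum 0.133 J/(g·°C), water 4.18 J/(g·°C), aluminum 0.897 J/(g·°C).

T_f ≈ 41.1 °C

Heat gained plus heat lost sum to zero:
740.8*0.133*(T − 135.7) + 565.3*4.18*(T − 37.61) + 372.4*0.897*(T − 37.61) = 0
98.53(T − 135.7) + 2363(T − 37.61) + 334.04(T − 37.61) = 0
(98.53 + 2363 + 334.04) T = 98.53*135.7 + 2363*37.61 + 334.04*37.61
T = 114804/2795.5 ≈ 41.07 °C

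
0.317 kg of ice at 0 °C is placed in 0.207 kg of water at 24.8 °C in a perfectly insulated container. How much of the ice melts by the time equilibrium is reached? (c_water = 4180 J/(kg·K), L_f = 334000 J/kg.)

m_melted ≈ 0.0642 kg

Cooling the water to 0 °C releases 0.207·4180·24.8 = 21458 J.
Melting all 0.317 kg of ice would need 0.317·334000 = 105878 J.
21458 J < 105878 J, so only part of the ice melts and the system sits at 0 °C.
m_melted·334000 = 21458  ⇒  m_melted ≈ 0.06425 kg.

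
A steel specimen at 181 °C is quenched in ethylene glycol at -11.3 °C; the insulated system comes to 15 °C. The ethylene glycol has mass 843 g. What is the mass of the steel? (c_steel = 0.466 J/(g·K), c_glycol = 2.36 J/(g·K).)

Conservation of energy gives ΣQ = 0:
m×0.466×(15 − 181) + 843×2.36×(15 − (-11.3)) = 0
-77.36 m = -52323
m = -52323/-77.36 ≈ 676.4 g

m ≈ 676 g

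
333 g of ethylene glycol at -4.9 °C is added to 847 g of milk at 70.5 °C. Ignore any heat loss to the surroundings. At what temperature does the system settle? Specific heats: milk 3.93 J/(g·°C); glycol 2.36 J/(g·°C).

T_f is the heat-capacity-weighted average of the initial temperatures:
T_f = (3328.7*70.5 + 785.88*(-4.9)) / (3328.7 + 785.88)
    = 230823 / 4114.6 ≈ 56.10 °C

T_f ≈ 56.1 °C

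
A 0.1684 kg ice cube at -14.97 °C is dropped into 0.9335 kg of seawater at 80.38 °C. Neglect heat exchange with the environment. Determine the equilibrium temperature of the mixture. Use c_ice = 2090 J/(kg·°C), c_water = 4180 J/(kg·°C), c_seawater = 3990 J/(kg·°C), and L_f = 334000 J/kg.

Let T be the final temperature. ΣQ_i = 0:
ice -14.97→0 °C: 0.1684×2090×14.97 = 5268.8; melt ice: 0.1684×334000 = 56246; meltwater 0→T: 0.1684×4180×T = 703.91 T; seawater cools: 0.9335×3990×(T − 80.38) = 3724.7(T − 80.38)
4428.6 T = 299389 − 61514 = 237874
T ≈ 53.71 °C. Since T > 0 °C, the all-ice-melts assumption holds.

T_f ≈ 53.7 °C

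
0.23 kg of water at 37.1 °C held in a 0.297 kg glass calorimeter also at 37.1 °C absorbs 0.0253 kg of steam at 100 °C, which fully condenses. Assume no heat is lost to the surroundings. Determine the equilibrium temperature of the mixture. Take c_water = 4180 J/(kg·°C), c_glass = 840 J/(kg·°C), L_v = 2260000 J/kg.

T_f ≈ 85.6 °C

Setting the total heat transfer to zero:
condense steam: −0.0253×2260000 = −57178; condensed water 100 °C→T: 105.75(T − 100); water warms: 0.23×4180×(T − 37.1) = 961.4(T − 37.1); cup: 249.48(T − 37.1)
1316.6 T = 57178 + 10575 + 44924 = 112677
T ≈ 85.58 °C (< 100 °C, so full condensation is consistent).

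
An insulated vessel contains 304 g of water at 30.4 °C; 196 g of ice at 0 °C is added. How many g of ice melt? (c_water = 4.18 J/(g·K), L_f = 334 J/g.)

m_melted ≈ 116 g

Cooling the water to 0 °C releases 304·4.18·30.4 = 38630 J.
Fully melting the ice requires m_ice L_f = 196·334 = 65464 J.
Since 38630 < 65464 J, not all the ice melts; equilibrium is at 0 °C.
m_melted·334 = 38630  ⇒  m_melted ≈ 115.7 g.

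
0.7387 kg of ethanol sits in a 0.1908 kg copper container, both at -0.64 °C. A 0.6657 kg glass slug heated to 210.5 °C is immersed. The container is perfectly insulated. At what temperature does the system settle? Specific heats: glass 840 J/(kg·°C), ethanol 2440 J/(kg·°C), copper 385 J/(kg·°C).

T_f ≈ 47.8 °C

Taking heat into each body as positive, Σ m c ΔT = 0:
0.6657×840×(T − 210.5) + 0.7387×2440×(T − (-0.64)) + 0.1908×385×(T − (-0.64)) = 0
559.19(T − 210.5) + 1802.4(T − (-0.64)) + 73.46(T − (-0.64)) = 0
2435.1 T = 116509
T = 116509 / 2435.1 = 47.8 °C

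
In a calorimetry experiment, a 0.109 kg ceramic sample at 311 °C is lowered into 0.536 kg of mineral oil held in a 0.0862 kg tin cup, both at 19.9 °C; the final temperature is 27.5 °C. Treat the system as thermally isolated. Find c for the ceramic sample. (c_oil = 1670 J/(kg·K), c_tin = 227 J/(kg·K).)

Let T be the final temperature. ΣQ_i = 0:
0.109·c·(27.5 − 311) + 0.536·1670·(27.5 − 19.9) + 0.0862·227·(27.5 − 19.9) = 0
-30.9 c = -6951.6
c = -6951.6/-30.9 ≈ 225 J/(kg·K)

c ≈ 225 J/(kg·K)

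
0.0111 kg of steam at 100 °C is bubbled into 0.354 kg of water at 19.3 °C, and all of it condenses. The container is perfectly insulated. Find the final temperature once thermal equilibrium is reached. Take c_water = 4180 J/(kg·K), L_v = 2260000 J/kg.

T_f ≈ 38.2 °C

Sum of m c ΔT and latent-heat terms is zero:
latent heat released on condensation: 0.0111·2260000 = 25086; condensed water 100 °C→T: 46.4(T − 100); original water: 1479.7(T − 19.3)
1526.1 T = 25086 + 4639.8 + 28559 = 58284
T ≈ 38.19 °C — below 100 °C, confirming all the steam condensed.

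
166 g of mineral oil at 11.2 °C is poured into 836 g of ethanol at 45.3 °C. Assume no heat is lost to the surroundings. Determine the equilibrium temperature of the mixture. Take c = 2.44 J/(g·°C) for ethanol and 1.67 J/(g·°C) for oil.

T_f ≈ 41.2 °C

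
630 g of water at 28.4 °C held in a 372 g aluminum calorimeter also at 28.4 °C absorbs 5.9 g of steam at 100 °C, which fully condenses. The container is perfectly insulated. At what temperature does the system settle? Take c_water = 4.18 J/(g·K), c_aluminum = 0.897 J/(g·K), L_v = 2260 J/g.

T_f ≈ 33.4 °C

Net heat exchanged in the isolated system is zero:
steam→water at 100 °C releases m L_v = 5.9×2260 = 13334
  condensate cools 100→T: 5.9×4.18×(T − 100) = 24.66(T − 100)
  original water: 2633.4(T − 28.4)
  cup: 333.68(T − 28.4)
2991.7 T = 13334 + 2466.2 + 84265 = 100065
T ≈ 33.45 °C, under the boiling point, so the assumption holds.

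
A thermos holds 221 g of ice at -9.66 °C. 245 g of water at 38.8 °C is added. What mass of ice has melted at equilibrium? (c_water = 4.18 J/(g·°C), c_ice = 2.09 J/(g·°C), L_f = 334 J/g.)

Heat available from the water dropping to 0 °C: 245×4.18×38.8 = 39735 J.
Warming the ice to 0 °C takes 221×2.09×9.66 = 4461.9 J, leaving 35273 J for melting.
Fully melting the ice requires m_ice L_f = 221×334 = 73814 J.
Since 35273 < 73814 J, not all the ice melts; equilibrium is at 0 °C.
m_melt = 35273 / L_f = 105.6 g.

m_melted ≈ 106 g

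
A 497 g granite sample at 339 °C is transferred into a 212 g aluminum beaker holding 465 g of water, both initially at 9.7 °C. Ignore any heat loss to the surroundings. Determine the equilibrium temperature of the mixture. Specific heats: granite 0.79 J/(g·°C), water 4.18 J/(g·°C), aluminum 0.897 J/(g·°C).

T_f ≈ 60.9 °C

Net heat exchanged in the isolated system is zero:
497*0.79*(T − 339) + 465*4.18*(T − 9.7) + 212*0.897*(T − 9.7) = 0
392.63(T − 339) + 1943.7(T − 9.7) + 190.16(T − 9.7) = 0
(392.63 + 1943.7 + 190.16) T = 392.63*339 + 1943.7*9.7 + 190.16*9.7
T = 153800/2526.5 ≈ 60.87 °C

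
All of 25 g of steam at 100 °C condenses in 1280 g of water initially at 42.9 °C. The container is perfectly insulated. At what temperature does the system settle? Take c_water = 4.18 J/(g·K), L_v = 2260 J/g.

Setting the total heat transfer to zero:
latent heat released on condensation: 25×2260 = 56500; condensate cools 100→T: 25×4.18×(T − 100) = 104.5(T − 100); original water: 5350.4(T − 42.9)
5454.9 T = 56500 + 10450 + 229532 = 296482
T ≈ 54.35 °C (< 100 °C, so full condensation is consistent).

T_f ≈ 54.4 °C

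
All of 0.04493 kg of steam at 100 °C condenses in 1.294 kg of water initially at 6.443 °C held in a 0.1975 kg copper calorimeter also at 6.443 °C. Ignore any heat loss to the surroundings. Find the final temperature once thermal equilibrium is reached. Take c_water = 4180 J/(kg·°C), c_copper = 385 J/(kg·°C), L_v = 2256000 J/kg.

T_f ≈ 27.4 °C

Heat gained plus heat lost sum to zero:
steam→water at 100 °C releases m L_v = 0.04493·2256000 = 101362
  condensed water 100 °C→T: 187.81(T − 100)
  original water: 5408.9(T − 6.443)
  copper cup: 0.1975·385·(T − 6.443) = 76.04(T − 6.443)
5672.8 T = 101362 + 18781 + 35340 = 155482
T ≈ 27.41 °C — below 100 °C, confirming all the steam condensed.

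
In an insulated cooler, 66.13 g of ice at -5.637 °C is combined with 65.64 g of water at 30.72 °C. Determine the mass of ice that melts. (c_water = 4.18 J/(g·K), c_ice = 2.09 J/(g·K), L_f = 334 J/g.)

Water can give up m c ΔT = 65.64×4.18×30.72 = 8428.8 J before reaching 0 °C.
Warming the ice to 0 °C takes 66.13×2.09×5.637 = 779.1 J, leaving 7649.7 J for melting.
Fully melting the ice requires m_ice L_f = 66.13×334 = 22087 J.
Since 7649.7 < 22087 J, not all the ice melts; equilibrium is at 0 °C.
m_melted×334 = 7649.7  ⇒  m_melted ≈ 22.9 g.

m_melted ≈ 22.9 g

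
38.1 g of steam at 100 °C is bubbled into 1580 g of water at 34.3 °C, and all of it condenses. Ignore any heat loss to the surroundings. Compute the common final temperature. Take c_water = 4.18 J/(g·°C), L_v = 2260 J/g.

T_f ≈ 48.6 °C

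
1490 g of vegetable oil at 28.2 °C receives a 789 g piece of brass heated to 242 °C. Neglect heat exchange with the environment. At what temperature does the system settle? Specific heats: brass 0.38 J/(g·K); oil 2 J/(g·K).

T_f ≈ 47.7 °C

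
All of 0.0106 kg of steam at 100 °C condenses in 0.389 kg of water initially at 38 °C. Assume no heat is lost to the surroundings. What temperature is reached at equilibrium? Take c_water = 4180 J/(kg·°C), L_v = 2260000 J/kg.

Taking heat into each body as positive, Σ m c ΔT = 0:
latent heat released on condensation: 0.0106×2260000 = 23956; condensate cools 100→T: 0.0106×4180×(T − 100) = 44.31(T − 100); water warms: 0.389×4180×(T − 38) = 1626(T − 38)
1670.3 T = 23956 + 4430.8 + 61789 = 90176
T ≈ 53.99 °C, under the boiling point, so the assumption holds.

T_f ≈ 54.0 °C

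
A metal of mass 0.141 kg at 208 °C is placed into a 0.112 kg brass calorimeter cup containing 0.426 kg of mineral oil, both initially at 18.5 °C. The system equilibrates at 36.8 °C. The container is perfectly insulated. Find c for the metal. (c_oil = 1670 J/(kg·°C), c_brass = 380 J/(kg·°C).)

c ≈ 572 J/(kg·°C)

Heat gained plus heat lost sum to zero:
0.141·c·(36.8 − 208) + 0.426·1670·(36.8 − 18.5) + 0.112·380·(36.8 − 18.5) = 0
-24.14 c = -13798
c = -13798/-24.14 ≈ 571.6 J/(kg·°C)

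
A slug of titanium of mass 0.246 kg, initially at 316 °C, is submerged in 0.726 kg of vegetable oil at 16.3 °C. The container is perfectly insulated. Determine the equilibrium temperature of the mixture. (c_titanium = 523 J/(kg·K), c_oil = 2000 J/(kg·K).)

Taking heat into each body as positive, Σ m c ΔT = 0:
0.246*523*(T − 316) + 0.726*2000*(T − 16.3) = 0
128.66(T − 316) + 1452(T − 16.3) = 0
1580.7 T = 64324
T = 64324 / 1580.7 = 40.7 °C

T_f ≈ 40.7 °C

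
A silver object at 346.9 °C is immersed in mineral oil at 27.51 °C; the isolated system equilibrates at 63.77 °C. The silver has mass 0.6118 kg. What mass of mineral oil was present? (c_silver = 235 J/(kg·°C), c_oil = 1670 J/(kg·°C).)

m ≈ 0.672 kg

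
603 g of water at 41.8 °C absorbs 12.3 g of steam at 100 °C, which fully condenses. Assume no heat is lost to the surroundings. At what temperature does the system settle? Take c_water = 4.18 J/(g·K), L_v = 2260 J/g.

T_f ≈ 53.8 °C

Let T be the final temperature. ΣQ_i = 0:
steam→water at 100 °C releases m L_v = 12.3×2260 = 27798; condensate cools 100→T: 12.3×4.18×(T − 100) = 51.41(T − 100); water warms: 603×4.18×(T − 41.8) = 2520.5(T − 41.8)
2572 T = 27798 + 5141.4 + 105359 = 138298
T ≈ 53.77 °C — below 100 °C, confirming all the steam condensed.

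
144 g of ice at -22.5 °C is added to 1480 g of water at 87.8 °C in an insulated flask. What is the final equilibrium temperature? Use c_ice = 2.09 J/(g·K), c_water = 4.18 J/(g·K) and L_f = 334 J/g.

Heat gained plus heat lost sum to zero:
warm ice to 0 °C: 144·2.09·(0 − (-22.5)) = 6771.6
  latent heat to melt: 144·334 = 48096
  meltwater 0→T: 144·4.18·T = 601.92 T
  water: 6186.4(T − 87.8)
6788.3 T = 543166 − 54868 = 488298
T ≈ 71.93 °C. Since T > 0 °C, the all-ice-melts assumption holds.

T_f ≈ 71.9 °C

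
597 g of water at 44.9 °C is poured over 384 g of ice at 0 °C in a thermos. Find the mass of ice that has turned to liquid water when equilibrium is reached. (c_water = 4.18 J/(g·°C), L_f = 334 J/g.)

m_melted ≈ 335 g

Cooling the water to 0 °C releases 597×4.18×44.9 = 112046 J.
Fully melting the ice requires m_ice L_f = 384×334 = 128256 J.
112046 J < 128256 J, so only part of the ice melts and the system sits at 0 °C.
Mass melted = 112046/334 ≈ 335.5 g.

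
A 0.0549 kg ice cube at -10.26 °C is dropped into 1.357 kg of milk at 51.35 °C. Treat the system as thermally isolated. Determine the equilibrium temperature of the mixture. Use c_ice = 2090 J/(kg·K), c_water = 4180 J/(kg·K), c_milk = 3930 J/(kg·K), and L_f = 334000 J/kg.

T_f ≈ 45.7 °C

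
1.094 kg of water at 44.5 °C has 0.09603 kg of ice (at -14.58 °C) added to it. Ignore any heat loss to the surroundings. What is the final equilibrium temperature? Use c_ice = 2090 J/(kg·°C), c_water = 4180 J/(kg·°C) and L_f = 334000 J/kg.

Energy balance with sensible and latent terms:
ice -14.58→0 °C: 0.09603×2090×14.58 = 2926.2; latent heat to melt: 0.09603×334000 = 32074; meltwater 0→T: 0.09603×4180×T = 401.41 T; water cools: 1.094×4180×(T − 44.5) = 4572.9(T − 44.5)
4974.3 T = 203495 − 35000 = 168495
T ≈ 33.87 °C (positive, so assuming full melt was valid).

T_f ≈ 33.9 °C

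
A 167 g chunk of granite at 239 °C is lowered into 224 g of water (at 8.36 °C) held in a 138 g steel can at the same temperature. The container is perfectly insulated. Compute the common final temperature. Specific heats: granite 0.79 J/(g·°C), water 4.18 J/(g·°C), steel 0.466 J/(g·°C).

T_f ≈ 35.2 °C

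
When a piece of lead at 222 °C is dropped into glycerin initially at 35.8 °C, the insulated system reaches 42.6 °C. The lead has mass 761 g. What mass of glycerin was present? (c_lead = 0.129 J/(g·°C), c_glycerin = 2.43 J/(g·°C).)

m ≈ 1070 g

Energy conservation, ΣQ = 0:
761×0.129×(42.6 − 222) + m×2.43×(42.6 − 35.8) = 0
16.52 m = 17612
m = 17612/16.52 ≈ 1066 g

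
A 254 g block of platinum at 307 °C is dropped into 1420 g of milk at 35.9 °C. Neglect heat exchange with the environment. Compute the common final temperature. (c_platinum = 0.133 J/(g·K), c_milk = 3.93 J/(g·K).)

T_f ≈ 37.5 °C

Taking heat into each body as positive, Σ m c ΔT = 0:
254*0.133*(T − 307) + 1420*3.93*(T − 35.9) = 0
33.78(T − 307) + 5580.6(T − 35.9) = 0
(33.78 + 5580.6) T = 33.78*307 + 5580.6*35.9
T = 210715/5614.4 ≈ 37.53 °C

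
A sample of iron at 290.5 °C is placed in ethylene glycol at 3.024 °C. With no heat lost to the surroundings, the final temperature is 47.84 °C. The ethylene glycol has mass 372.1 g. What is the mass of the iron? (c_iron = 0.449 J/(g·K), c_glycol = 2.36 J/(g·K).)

Heat lost by the iron = heat gained by the glycol:
m×0.449×(290.5 − 47.84) = 372.1×2.36×(47.84 − 3.024)
108.95 m = 39355  ⇒  m ≈ 361.2 g

m ≈ 361 g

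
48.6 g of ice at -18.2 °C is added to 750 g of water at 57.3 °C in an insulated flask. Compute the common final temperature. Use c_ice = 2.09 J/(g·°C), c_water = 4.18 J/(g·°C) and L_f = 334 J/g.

Taking heat into each body as positive, Σ m c ΔT = 0:
warm ice to 0 °C: 48.6×2.09×(0 − (-18.2)) = 1848.6
  latent heat to melt: 48.6×334 = 16232
  warm the meltwater: 203.15 T
  water: 3135(T − 57.3)
3338.1 T = 179636 − 18081 = 161554
T ≈ 48.40 °C. Since T > 0 °C, the all-ice-melts assumption holds.

T_f ≈ 48.4 °C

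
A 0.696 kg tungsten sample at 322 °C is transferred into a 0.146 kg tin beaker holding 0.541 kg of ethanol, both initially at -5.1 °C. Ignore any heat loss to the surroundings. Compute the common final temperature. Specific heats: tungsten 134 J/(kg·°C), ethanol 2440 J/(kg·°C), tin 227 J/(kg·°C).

T_f ≈ 16.0 °C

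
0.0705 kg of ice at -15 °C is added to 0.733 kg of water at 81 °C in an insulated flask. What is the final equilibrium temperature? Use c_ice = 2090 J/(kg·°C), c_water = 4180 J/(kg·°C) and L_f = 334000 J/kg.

T_f ≈ 66.2 °C

Let T be the final temperature. ΣQ_i = 0:
warm ice to 0 °C: 0.0705×2090×(0 − (-15)) = 2210.2; melt ice: 0.0705×334000 = 23547; warm the meltwater: 294.69 T; water cools: 0.733×4180×(T − 81) = 3063.9(T − 81)
3358.6 T = 248179 − 25757 = 222422
T ≈ 66.22 °C (positive, so assuming full melt was valid).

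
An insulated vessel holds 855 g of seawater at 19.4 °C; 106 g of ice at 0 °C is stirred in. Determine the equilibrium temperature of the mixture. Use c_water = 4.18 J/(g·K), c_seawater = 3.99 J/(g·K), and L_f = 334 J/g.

Taking heat into each body as positive, Σ m c ΔT = 0:
latent heat to melt: 106×334 = 35404
  meltwater 0→T: 106×4.18×T = 443.08 T
  seawater cools: 855×3.99×(T − 19.4) = 3411.5(T − 19.4)
3854.5 T = 66182 − 35404 = 30778
T ≈ 7.98 °C — above 0 °C, consistent with complete melting.

T_f ≈ 8.0 °C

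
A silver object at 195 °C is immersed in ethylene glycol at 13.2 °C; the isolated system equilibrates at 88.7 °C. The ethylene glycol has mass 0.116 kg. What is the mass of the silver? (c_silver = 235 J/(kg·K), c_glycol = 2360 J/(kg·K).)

m ≈ 0.827 kg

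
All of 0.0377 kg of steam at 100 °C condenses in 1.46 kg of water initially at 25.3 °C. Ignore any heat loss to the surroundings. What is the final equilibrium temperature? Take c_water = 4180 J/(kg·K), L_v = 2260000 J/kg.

Sum of m c ΔT and latent-heat terms is zero:
condense steam: −0.0377·2260000 = −85202; condensed water 100 °C→T: 157.59(T − 100); original water: 6102.8(T − 25.3)
6260.4 T = 85202 + 15759 + 154401 = 255361
T ≈ 40.79 °C, under the boiling point, so the assumption holds.

T_f ≈ 40.8 °C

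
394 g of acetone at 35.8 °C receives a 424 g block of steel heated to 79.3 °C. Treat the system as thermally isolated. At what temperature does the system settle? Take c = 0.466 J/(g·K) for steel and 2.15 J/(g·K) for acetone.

T_f is the heat-capacity-weighted average of the initial temperatures:
T_f = (197.58·79.3 + 847.1·35.8) / (197.58 + 847.1)
    = 45995 / 1044.7 ≈ 44.03 °C

T_f ≈ 44.0 °C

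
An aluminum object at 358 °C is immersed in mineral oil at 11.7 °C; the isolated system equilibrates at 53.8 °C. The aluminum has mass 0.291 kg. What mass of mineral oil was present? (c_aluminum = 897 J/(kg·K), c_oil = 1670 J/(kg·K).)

Conservation of energy gives ΣQ = 0:
0.291×897×(53.8 − 358) + m×1670×(53.8 − 11.7) = 0
70307 m = 79404
m = 79404/70307 ≈ 1.129 kg

m ≈ 1.13 kg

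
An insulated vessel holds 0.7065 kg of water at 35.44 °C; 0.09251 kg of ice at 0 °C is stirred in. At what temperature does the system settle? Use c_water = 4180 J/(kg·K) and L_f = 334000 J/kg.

T_f ≈ 22.1 °C

Setting the total heat transfer to zero:
fusion: m_ice L_f = 0.09251×334000 = 30898; warm the meltwater: 386.69 T; water: 2953.2(T − 35.44)
3339.9 T = 104660 − 30898 = 73762
T ≈ 22.09 °C (positive, so assuming full melt was valid).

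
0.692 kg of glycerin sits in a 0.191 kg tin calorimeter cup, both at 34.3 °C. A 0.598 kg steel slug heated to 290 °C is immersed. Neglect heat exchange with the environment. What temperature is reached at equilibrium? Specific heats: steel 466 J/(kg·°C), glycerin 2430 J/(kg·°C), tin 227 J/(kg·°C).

T_f ≈ 69.9 °C

Net heat exchanged in the isolated system is zero:
0.598·466·(T − 290) + 0.692·2430·(T − 34.3) + 0.191·227·(T − 34.3) = 0
278.67(T − 290) + 1681.6(T − 34.3) + 43.36(T − 34.3) = 0
(278.67 + 1681.6 + 43.36) T = 278.67·290 + 1681.6·34.3 + 43.36·34.3
T ≈ 69.86 °C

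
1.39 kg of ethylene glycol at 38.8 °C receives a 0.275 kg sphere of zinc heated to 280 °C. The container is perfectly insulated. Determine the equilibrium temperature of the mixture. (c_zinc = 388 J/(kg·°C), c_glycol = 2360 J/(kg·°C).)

Energy conservation, ΣQ = 0:
0.275*388*(T − 280) + 1.39*2360*(T − 38.8) = 0
106.7(T − 280) + 3280.4(T − 38.8) = 0
3387.1 T = 157156
T = 157156/3387.1 ≈ 46.40 °C

T_f ≈ 46.4 °C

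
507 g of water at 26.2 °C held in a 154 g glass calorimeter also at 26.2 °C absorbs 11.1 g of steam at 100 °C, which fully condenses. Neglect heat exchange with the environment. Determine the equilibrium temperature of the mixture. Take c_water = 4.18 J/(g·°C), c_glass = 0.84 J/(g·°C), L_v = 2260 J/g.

T_f ≈ 38.6 °C

Heat gained plus heat lost sum to zero:
condense steam: −11.1·2260 = −25086
  condensed water 100 °C→T: 46.4(T − 100)
  original water: 2119.3(T − 26.2)
  glass cup: 154·0.84·(T − 26.2) = 129.36(T − 26.2)
2295 T = 25086 + 4639.8 + 58914 = 88640
T ≈ 38.62 °C — below 100 °C, confirming all the steam condensed.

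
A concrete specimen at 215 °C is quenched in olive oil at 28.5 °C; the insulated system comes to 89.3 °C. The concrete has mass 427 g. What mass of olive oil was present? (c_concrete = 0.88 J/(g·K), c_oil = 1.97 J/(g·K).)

m ≈ 394 g

Net heat exchanged in the isolated system is zero:
427×0.88×(89.3 − 215) + m×1.97×(89.3 − 28.5) = 0
119.78 m = 47233
m = 47233/119.78 ≈ 394.3 g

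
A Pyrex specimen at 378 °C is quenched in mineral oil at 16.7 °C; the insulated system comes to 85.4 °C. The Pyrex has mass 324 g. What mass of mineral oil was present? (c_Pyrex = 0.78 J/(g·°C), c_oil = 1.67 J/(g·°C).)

m ≈ 645 g

Taking heat into each body as positive, Σ m c ΔT = 0:
324×0.78×(85.4 − 378) + m×1.67×(85.4 − 16.7) = 0
114.73 m = 73946
m = 73946/114.73 ≈ 644.5 g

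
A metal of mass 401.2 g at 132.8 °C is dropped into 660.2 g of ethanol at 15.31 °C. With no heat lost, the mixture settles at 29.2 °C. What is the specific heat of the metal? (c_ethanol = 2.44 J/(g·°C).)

Net heat exchanged in the isolated system is zero:
401.2·c·(29.2 − 132.8) + 660.2·2.44·(29.2 − 15.31) = 0
-41564 c = -22375
c = -22375/-41564 ≈ 0.5383 J/(g·°C)

c ≈ 0.538 J/(g·°C)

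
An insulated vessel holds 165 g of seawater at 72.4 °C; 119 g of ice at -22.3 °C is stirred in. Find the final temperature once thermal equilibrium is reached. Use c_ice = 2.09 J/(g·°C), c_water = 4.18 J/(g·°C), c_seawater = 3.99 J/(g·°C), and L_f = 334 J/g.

T_f ≈ 2.1 °C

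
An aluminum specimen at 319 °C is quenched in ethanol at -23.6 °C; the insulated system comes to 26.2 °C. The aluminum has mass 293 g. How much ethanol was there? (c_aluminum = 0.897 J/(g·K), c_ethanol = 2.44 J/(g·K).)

m ≈ 633 g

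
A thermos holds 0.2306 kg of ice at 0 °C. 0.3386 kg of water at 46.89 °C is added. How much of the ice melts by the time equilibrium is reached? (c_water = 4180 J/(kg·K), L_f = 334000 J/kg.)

Water can give up m c ΔT = 0.3386·4180·46.89 = 66366 J before reaching 0 °C.
To melt every bit of ice: 0.2306·334000 = 77020 J.
That's not enough to melt it all — equilibrium is at 0 °C with ice remaining.
m_melt = 66366 / L_f = 0.1987 kg.

m_melted ≈ 0.199 kg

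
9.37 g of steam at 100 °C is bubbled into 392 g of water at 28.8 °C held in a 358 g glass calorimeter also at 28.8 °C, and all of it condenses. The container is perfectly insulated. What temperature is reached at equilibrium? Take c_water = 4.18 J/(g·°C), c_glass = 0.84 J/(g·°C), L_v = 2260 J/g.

T_f ≈ 40.9 °C

Taking heat into each body as positive, Σ m c ΔT = 0:
condense steam: −9.37×2260 = −21176; condensed water 100 °C→T: 39.17(T − 100); original water: 1638.6(T − 28.8); cup: 300.72(T − 28.8)
1978.4 T = 21176 + 3916.7 + 55851 = 80944
T ≈ 40.91 °C (< 100 °C, so full condensation is consistent).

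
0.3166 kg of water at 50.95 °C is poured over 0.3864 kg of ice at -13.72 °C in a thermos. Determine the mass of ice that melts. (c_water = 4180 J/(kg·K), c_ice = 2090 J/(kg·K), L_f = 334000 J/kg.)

Water can give up m c ΔT = 0.3166·4180·50.95 = 67427 J before reaching 0 °C.
Of that, 0.3864·2090·13.72 = 11080 J goes to bring the ice to 0 °C, leaving 56347 J.
To melt every bit of ice: 0.3864·334000 = 129058 J.
Since 56347 < 129058 J, not all the ice melts; equilibrium is at 0 °C.
Mass melted = 56347/334000 ≈ 0.1687 kg.

m_melted ≈ 0.169 kg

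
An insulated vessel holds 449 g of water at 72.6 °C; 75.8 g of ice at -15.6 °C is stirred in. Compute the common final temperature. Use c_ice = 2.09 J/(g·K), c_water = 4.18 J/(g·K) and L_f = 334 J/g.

T_f ≈ 49.4 °C

Let T be the final temperature. ΣQ_i = 0:
ice -15.6→0 °C: 75.8×2.09×15.6 = 2471.4; latent heat to melt: 75.8×334 = 25317; warm the meltwater: 316.84 T; water cools: 449×4.18×(T − 72.6) = 1876.8(T − 72.6)
2193.7 T = 136257 − 27789 = 108469
T ≈ 49.45 °C — above 0 °C, consistent with complete melting.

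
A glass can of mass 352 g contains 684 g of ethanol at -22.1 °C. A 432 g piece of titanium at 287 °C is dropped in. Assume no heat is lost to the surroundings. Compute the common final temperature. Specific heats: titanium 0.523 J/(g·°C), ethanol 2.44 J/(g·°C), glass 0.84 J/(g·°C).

T_f ≈ 9.8 °C

With ΣQ=0 the equilibrium temperature is the m·c-weighted mean:
T_f = (225.94·287 + 1669·(-22.1) + 295.68·(-22.1)) / (225.94 + 1669 + 295.68)
    = 21425 / 2190.6 ≈ 9.78 °C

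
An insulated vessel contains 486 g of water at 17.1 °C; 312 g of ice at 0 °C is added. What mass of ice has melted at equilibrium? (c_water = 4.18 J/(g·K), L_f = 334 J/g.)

m_melted ≈ 104 g

Heat available from the water dropping to 0 °C: 486×4.18×17.1 = 34738 J.
Fully melting the ice requires m_ice L_f = 312×334 = 104208 J.
34738 J < 104208 J, so only part of the ice melts and the system sits at 0 °C.
m_melt = 34738 / L_f = 104 g.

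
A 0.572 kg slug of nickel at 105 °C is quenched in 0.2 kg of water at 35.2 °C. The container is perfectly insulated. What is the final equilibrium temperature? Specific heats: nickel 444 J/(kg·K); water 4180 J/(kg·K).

|Q_nickel| = |Q_water|:
0.572×444×(105 − T) = 0.2×4180×(T − 35.2)
253.97(105 − T) = 836(T − 35.2)
1090 T = 56094  ⇒  T ≈ 51.46 °C

T_f ≈ 51.5 °C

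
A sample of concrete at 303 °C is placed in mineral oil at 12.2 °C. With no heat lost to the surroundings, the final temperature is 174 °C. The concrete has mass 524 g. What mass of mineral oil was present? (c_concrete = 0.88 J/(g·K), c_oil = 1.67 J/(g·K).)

m ≈ 220 g

|Q_concrete| = |Q_oil|:
524·0.88·(303 − 174) = m·1.67·(174 − 12.2)
270.21 m = 59484  ⇒  m ≈ 220.1 g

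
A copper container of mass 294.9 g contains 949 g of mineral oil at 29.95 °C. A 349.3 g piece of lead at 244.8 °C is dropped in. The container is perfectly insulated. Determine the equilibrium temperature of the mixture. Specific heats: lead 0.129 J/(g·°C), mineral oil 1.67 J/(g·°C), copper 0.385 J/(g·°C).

T_f ≈ 35.5 °C

Heat gained plus heat lost sum to zero:
349.3*0.129*(T − 244.8) + 949*1.67*(T − 29.95) + 294.9*0.385*(T − 29.95) = 0
(45.06 + 1584.8 + 113.54) T = 45.06*244.8 + 1584.8*29.95 + 113.54*29.95
T = 61897 / 1743.4 = 35.5 °C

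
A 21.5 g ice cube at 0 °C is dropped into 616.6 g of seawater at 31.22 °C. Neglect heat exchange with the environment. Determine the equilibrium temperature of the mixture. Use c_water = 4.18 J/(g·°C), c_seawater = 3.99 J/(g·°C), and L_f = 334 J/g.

T_f ≈ 27.3 °C

Conservation of energy gives ΣQ = 0:
melt ice: 21.5·334 = 7181; warm the meltwater: 89.87 T; seawater: 2460.2(T − 31.22)
2550.1 T = 76809 − 7181 = 69628
T ≈ 27.30 °C. Since T > 0 °C, the all-ice-melts assumption holds.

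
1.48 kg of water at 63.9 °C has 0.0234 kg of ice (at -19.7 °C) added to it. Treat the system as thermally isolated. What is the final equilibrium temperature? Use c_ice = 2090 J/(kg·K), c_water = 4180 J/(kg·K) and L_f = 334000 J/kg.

Let T be the final temperature. ΣQ_i = 0:
ice -19.7→0 °C: 0.0234×2090×19.7 = 963.45
  melt ice: 0.0234×334000 = 7815.6
  meltwater 0→T: 0.0234×4180×T = 97.81 T
  water cools: 1.48×4180×(T − 63.9) = 6186.4(T − 63.9)
6284.2 T = 395311 − 8779 = 386532
T ≈ 61.51 °C. Since T > 0 °C, the all-ice-melts assumption holds.

T_f ≈ 61.5 °C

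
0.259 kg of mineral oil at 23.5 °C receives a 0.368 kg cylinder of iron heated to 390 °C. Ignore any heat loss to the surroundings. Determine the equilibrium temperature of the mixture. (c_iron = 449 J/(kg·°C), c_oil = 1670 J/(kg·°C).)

T_f ≈ 124.8 °C

Energy conservation, ΣQ = 0:
0.368*449*(T − 390) + 0.259*1670*(T − 23.5) = 0
(165.23 + 432.53) T = 165.23*390 + 432.53*23.5
T ≈ 124.81 °C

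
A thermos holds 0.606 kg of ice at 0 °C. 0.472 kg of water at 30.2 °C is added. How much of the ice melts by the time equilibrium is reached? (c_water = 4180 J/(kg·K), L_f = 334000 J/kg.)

Heat available from the water dropping to 0 °C: 0.472·4180·30.2 = 59583 J.
To melt every bit of ice: 0.606·334000 = 202404 J.
Since 59583 < 202404 J, not all the ice melts; equilibrium is at 0 °C.
m_melt = 59583 / L_f = 0.1784 kg.

m_melted ≈ 0.178 kg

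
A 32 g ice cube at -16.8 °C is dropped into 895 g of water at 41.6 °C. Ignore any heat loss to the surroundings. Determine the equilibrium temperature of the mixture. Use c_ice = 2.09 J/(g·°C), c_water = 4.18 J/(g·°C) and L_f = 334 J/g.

T_f ≈ 37.1 °C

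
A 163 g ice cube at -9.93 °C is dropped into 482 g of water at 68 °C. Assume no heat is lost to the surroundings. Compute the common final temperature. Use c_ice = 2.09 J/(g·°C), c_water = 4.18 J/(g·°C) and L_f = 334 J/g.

Conservation of energy gives ΣQ = 0:
ice -9.93→0 °C: 163·2.09·9.93 = 3382.9; fusion: m_ice L_f = 163·334 = 54442; warm the meltwater: 681.34 T; water cools: 482·4.18·(T − 68) = 2014.8(T − 68)
2696.1 T = 137004 − 57825 = 79179
T ≈ 29.37 °C — above 0 °C, consistent with complete melting.

T_f ≈ 29.4 °C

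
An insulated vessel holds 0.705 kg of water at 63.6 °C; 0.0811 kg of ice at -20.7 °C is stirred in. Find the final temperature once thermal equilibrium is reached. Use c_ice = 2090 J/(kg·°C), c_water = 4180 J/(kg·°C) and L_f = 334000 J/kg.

Setting the total heat transfer to zero:
warm ice to 0 °C: 0.0811·2090·(0 − (-20.7)) = 3508.6
  latent heat to melt: 0.0811·334000 = 27087
  meltwater 0→T: 0.0811·4180·T = 339 T
  water cools: 0.705·4180·(T − 63.6) = 2946.9(T − 63.6)
3285.9 T = 187423 − 30596 = 156827
T ≈ 47.73 °C (positive, so assuming full melt was valid).

T_f ≈ 47.7 °C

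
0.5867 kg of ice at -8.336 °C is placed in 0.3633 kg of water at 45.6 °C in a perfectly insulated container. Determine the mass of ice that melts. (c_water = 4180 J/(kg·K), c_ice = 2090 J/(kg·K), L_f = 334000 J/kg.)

Water can give up m c ΔT = 0.3633·4180·45.6 = 69248 J before reaching 0 °C.
Of that, 0.5867·2090·8.336 = 10222 J goes to bring the ice to 0 °C, leaving 59026 J.
Melting all 0.5867 kg of ice would need 0.5867·334000 = 195958 J.
That's not enough to melt it all — equilibrium is at 0 °C with ice remaining.
Mass melted = 59026/334000 ≈ 0.1767 kg.

m_melted ≈ 0.177 kg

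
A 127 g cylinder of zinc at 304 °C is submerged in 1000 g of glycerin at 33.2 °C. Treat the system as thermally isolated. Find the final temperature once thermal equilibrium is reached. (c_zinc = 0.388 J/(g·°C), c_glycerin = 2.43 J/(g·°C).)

Let T be the final temperature. ΣQ_i = 0:
127×0.388×(T − 304) + 1000×2.43×(T − 33.2) = 0
49.28(T − 304) + 2430(T − 33.2) = 0
2479.3 T = 95656
T = 95656 / 2479.3 = 38.6 °C

T_f ≈ 38.6 °C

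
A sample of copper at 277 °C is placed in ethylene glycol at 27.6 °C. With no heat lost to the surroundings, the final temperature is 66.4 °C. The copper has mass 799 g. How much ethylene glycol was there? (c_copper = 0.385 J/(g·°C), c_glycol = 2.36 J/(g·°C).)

m ≈ 707 g

Net heat exchanged in the isolated system is zero:
799×0.385×(66.4 − 277) + m×2.36×(66.4 − 27.6) = 0
91.57 m = 64784
m = 64784/91.57 ≈ 707.5 g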